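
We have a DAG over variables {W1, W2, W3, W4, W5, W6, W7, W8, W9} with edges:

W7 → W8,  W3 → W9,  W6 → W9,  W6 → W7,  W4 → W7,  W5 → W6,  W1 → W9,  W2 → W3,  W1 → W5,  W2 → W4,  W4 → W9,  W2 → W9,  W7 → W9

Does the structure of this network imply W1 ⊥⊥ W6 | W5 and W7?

We examine all 6 paths between W1 and W6:
Path 1: W1 → W9 ← W2 → W4 → W7 ← W6
  W9 is a collider here and neither W9 nor any of its descendants is conditioned on, so the collider stays closed — the path is blocked at W9.
Path 2: W1 → W9 ← W3 ← W2 → W4 → W7 ← W6
  W9 is a collider here and neither W9 nor any of its descendants is conditioned on, so the collider stays closed — the path is blocked at W9.
Path 3: W1 → W9 ← W7 ← W6
  W9 is a collider here and neither W9 nor any of its descendants is conditioned on, so the collider stays closed — the path is blocked at W9.
Path 4: W1 → W9 ← W4 → W7 ← W6
  W9 is a collider here and neither W9 nor any of its descendants is conditioned on, so the collider stays closed — the path is blocked at W9.
Path 5: W1 → W9 ← W6
  W9 is a collider here and neither W9 nor any of its descendants is conditioned on, so the collider stays closed — the path is blocked at W9.
Path 6: W1 → W5 → W6
  W5 is a chain here and W5 is conditioned on, so the path is blocked at W5.
All paths are blocked; W1 ⊥ W6 | {W5, W7} holds.

Yes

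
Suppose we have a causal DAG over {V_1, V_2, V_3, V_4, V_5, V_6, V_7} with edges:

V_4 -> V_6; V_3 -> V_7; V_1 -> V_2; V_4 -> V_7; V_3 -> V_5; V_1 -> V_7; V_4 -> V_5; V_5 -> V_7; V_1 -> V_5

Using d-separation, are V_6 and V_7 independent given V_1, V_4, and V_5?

Yes

Enumerating the 4 paths from V_6 to V_7 and testing each for blocking by {V_1, V_4, V_5}:
Path 1: V_6 ← V_4 → V_5 → V_7
  V_4 is a fork here and V_4 is conditioned on, so the path is blocked at V_4.
Path 2: V_6 ← V_4 → V_5 ← V_3 → V_7
  V_4 is a fork here and V_4 is conditioned on, so the path is blocked at V_4.
Path 3: V_6 ← V_4 → V_5 ← V_1 → V_7
  V_4 is a fork here and V_4 is conditioned on, so the path is blocked at V_4.
Path 4: V_6 ← V_4 → V_7
  V_4 is a fork here and V_4 is conditioned on, so the path is blocked at V_4.
Every path is blocked, so V_6 and V_7 are d-separated given {V_1, V_4, V_5}.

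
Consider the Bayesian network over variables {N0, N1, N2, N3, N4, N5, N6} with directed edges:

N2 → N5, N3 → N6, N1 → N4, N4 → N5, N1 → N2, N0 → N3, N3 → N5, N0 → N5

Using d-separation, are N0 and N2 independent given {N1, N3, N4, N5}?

No

We examine all 4 paths between N0 and N2:
Path 1: N0 → N5 ← N2
  N5 is a collider and N5 is conditioned on, which opens it — no node blocks this path, so it is active.
Path 2: N0 → N5 ← N4 ← N1 → N2
  N4 is a chain here and N4 is conditioned on, so the path is blocked at N4.
Path 3: N0 → N3 → N5 ← N2
  N3 is a chain here and N3 is conditioned on, so the path is blocked at N3.
Path 4: N0 → N3 → N5 ← N4 ← N1 → N2
  N3 is a chain here and N3 is conditioned on, so the path is blocked at N3.
Because an active path exists, N0 and N2 are not d-separated.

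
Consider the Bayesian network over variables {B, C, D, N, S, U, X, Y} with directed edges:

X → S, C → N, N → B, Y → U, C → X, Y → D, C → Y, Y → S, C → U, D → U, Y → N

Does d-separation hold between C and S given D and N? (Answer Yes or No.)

Enumerating the 5 paths from C to S and testing each for blocking by {D, N}:
Path 1: C → U ← Y → S
  U is a collider here and neither U nor any of its descendants is conditioned on, so the collider stays closed — the path is blocked at U.
Path 2: C → U ← D ← Y → S
  U is a collider here and neither U nor any of its descendants is conditioned on, so the collider stays closed — the path is blocked at U.
Path 3: C → Y → S
  Y is a chain and Y is not conditioned on — no node blocks this path, so it is active.
Path 4: C → X → S
  X is a chain and X is not conditioned on — no node blocks this path, so it is active.
Path 5: C → N ← Y → S
  N is a collider and N is conditioned on, which opens it; Y is a fork and Y is not conditioned on — no node blocks this path, so it is active.
Since the path C → Y → S is active, C and S are not d-separated given {D, N}.

No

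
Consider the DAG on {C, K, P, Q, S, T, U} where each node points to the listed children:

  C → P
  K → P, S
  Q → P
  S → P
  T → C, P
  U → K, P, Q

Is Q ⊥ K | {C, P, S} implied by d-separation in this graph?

There are 6 undirected paths between Q and K; checking each against the conditioning set {C, P, S}:
  1. Q ← U → P ← S ← K — U:fork[open]; P:collider[open]; S:chain[blocks] ⇒ blocked
  2. Q ← U → P ← K — U:fork[open]; P:collider[open] ⇒ active
  3. Q ← U → K — U:fork[open] ⇒ active
  4. Q → P ← U → K — P:collider[open]; U:fork[open] ⇒ active
  5. Q → P ← S ← K — P:collider[open]; S:chain[blocks] ⇒ blocked
  6. Q → P ← K — P:collider[open] ⇒ active
Since the path Q ← U → P ← K is active, Q and K are not d-separated given {C, P, S}.

No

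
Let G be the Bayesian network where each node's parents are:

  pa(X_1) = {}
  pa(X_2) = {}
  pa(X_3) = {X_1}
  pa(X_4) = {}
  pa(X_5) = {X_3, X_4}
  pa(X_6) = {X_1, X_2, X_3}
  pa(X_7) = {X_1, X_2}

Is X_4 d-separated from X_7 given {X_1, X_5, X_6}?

We examine all 4 paths between X_4 and X_7:
Path 1: X_4 → X_5 ← X_3 → X_6 ← X_2 → X_7
  X_5 is a collider and X_5 is conditioned on, which opens it; X_3 is a fork and X_3 is not conditioned on; X_6 is a collider and X_6 is conditioned on, which opens it; X_2 is a fork and X_2 is not conditioned on — no node blocks this path, so it is active.
Path 2: X_4 → X_5 ← X_3 → X_6 ← X_1 → X_7
  X_1 is a fork here and X_1 is conditioned on, so the path is blocked at X_1.
Path 3: X_4 → X_5 ← X_3 ← X_1 → X_7
  X_1 is a fork here and X_1 is conditioned on, so the path is blocked at X_1.
Path 4: X_4 → X_5 ← X_3 ← X_1 → X_6 ← X_2 → X_7
  X_1 is a fork here and X_1 is conditioned on, so the path is blocked at X_1.
Because an active path exists, X_4 and X_7 are not d-separated.

No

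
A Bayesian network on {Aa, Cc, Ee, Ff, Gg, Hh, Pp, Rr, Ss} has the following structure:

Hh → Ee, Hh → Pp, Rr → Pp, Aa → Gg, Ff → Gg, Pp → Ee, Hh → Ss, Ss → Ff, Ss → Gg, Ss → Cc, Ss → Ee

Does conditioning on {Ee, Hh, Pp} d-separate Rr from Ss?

Yes

Enumerating the 4 paths from Rr to Ss and testing each for blocking by {Ee, Hh, Pp}:
  1. Rr → Pp ← Hh → Ee ← Ss — Pp:collider[open]; Hh:fork[blocks]; Ee:collider[open] ⇒ blocked
  2. Rr → Pp ← Hh → Ss — Pp:collider[open]; Hh:fork[blocks] ⇒ blocked
  3. Rr → Pp → Ee ← Hh → Ss — Pp:chain[blocks]; Ee:collider[open]; Hh:fork[blocks] ⇒ blocked
  4. Rr → Pp → Ee ← Ss — Pp:chain[blocks]; Ee:collider[open] ⇒ blocked
Since every path is blocked, d-separation holds.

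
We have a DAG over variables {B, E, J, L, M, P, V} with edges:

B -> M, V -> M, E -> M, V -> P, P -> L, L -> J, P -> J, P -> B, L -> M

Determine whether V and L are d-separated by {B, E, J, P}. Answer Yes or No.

Yes — V and L are d-separated given {B, E, J, P}.

There are 6 undirected paths between V and L; checking each against the conditioning set {B, E, J, P}:
Path 1: V → P → B → M ← L
  P is a chain here and P is conditioned on, so the path is blocked at P.
Path 2: V → P → L
  P is a chain here and P is conditioned on, so the path is blocked at P.
Path 3: V → P → J ← L
  P is a chain here and P is conditioned on, so the path is blocked at P.
Path 4: V → M ← B ← P → L
  M is a collider here and neither M nor any of its descendants is conditioned on, so the collider stays closed — the path is blocked at M.
Path 5: V → M ← B ← P → J ← L
  M is a collider here and neither M nor any of its descendants is conditioned on, so the collider stays closed — the path is blocked at M.
Path 6: V → M ← L
  M is a collider here and neither M nor any of its descendants is conditioned on, so the collider stays closed — the path is blocked at M.
Since every path is blocked, d-separation holds.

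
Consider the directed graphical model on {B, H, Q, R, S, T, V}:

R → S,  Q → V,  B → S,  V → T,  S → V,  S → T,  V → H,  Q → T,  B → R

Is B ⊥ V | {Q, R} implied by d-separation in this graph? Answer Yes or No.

No

Enumerating the 6 paths from B to V and testing each for blocking by {Q, R}:
Path 1: B → S → V
  S is a chain and S is not conditioned on — no node blocks this path, so it is active.
Path 2: B → S → T ← V
  T is a collider here and neither T nor any of its descendants is conditioned on, so the collider stays closed — the path is blocked at T.
Path 3: B → S → T ← Q → V
  T is a collider here and neither T nor any of its descendants is conditioned on, so the collider stays closed — the path is blocked at T.
Path 4: B → R → S → V
  R is a chain here and R is conditioned on, so the path is blocked at R.
Path 5: B → R → S → T ← V
  R is a chain here and R is conditioned on, so the path is blocked at R.
Path 6: B → R → S → T ← Q → V
  R is a chain here and R is conditioned on, so the path is blocked at R.
At least one path is unblocked, so d-separation fails.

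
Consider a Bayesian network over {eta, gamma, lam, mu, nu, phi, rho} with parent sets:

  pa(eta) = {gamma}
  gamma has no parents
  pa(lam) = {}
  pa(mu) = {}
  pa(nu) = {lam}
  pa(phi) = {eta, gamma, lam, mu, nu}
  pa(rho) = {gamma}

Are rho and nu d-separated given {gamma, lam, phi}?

Enumerating the 4 paths from rho to nu and testing each for blocking by {gamma, lam, phi}:
Path 1: rho ← gamma → eta → phi ← nu
  gamma is a fork here and gamma is conditioned on, so the path is blocked at gamma.
Path 2: rho ← gamma → eta → phi ← lam → nu
  gamma is a fork here and gamma is conditioned on, so the path is blocked at gamma.
Path 3: rho ← gamma → phi ← nu
  gamma is a fork here and gamma is conditioned on, so the path is blocked at gamma.
Path 4: rho ← gamma → phi ← lam → nu
  gamma is a fork here and gamma is conditioned on, so the path is blocked at gamma.
All paths are blocked; rho ⊥ nu | {gamma, lam, phi} holds.

Yes — rho and nu are d-separated given {gamma, lam, phi}.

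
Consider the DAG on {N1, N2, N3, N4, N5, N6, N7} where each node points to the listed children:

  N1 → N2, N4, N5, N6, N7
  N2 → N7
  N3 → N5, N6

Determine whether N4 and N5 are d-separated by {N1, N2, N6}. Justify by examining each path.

We examine all 2 paths between N4 and N5:
Path 1: N4 ← N1 → N5
  N1 is a fork here and N1 is conditioned on, so the path is blocked at N1.
Path 2: N4 ← N1 → N6 ← N3 → N5
  N1 is a fork here and N1 is conditioned on, so the path is blocked at N1.
All paths are blocked; N4 ⊥ N5 | {N1, N2, N6} holds.

Yes — N4 and N5 are d-separated given {N1, N2, N6}.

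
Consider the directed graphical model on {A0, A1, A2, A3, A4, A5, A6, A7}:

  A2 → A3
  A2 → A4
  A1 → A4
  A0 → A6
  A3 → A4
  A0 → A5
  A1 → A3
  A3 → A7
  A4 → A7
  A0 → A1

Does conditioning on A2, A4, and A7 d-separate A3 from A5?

No

4 paths connect A3 and A5; each must be blocked for d-separation to hold:
Path 1: A3 → A7 ← A4 ← A1 ← A0 → A5
  A4 is a chain here and A4 is conditioned on, so the path is blocked at A4.
Path 2: A3 ← A2 → A4 ← A1 ← A0 → A5
  A2 is a fork here and A2 is conditioned on, so the path is blocked at A2.
Path 3: A3 → A4 ← A1 ← A0 → A5
  A4 is a collider and A4 is conditioned on, which opens it; A1 is a chain and A1 is not conditioned on; A0 is a fork and A0 is not conditioned on — no node blocks this path, so it is active.
Path 4: A3 ← A1 ← A0 → A5
  A1 is a chain and A1 is not conditioned on; A0 is a fork and A0 is not conditioned on — no node blocks this path, so it is active.
Because an active path exists, A3 and A5 are not d-separated.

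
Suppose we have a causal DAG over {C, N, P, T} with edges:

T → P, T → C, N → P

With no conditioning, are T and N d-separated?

Yes

Only one path connects T and N:
Path 1: T → P ← N
  P is a collider here and neither P nor any of its descendants is conditioned on, so the collider stays closed — the path is blocked at P.
All paths are blocked; T ⊥ N | ∅ holds.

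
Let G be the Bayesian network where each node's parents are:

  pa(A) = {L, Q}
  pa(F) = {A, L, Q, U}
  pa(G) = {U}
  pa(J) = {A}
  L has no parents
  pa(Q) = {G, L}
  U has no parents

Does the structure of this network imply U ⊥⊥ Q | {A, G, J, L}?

Yes

6 paths connect U and Q; each must be blocked for d-separation to hold:
Path 1: U → G → Q
  G is a chain here and G is conditioned on, so the path is blocked at G.
Path 2: U → F ← Q
  F is a collider here and neither F nor any of its descendants is conditioned on, so the collider stays closed — the path is blocked at F.
Path 3: U → F ← L → Q
  F is a collider here and neither F nor any of its descendants is conditioned on, so the collider stays closed — the path is blocked at F.
Path 4: U → F ← L → A ← Q
  F is a collider here and neither F nor any of its descendants is conditioned on, so the collider stays closed — the path is blocked at F.
Path 5: U → F ← A ← Q
  F is a collider here and neither F nor any of its descendants is conditioned on, so the collider stays closed — the path is blocked at F.
Path 6: U → F ← A ← L → Q
  F is a collider here and neither F nor any of its descendants is conditioned on, so the collider stays closed — the path is blocked at F.
Every path is blocked, so U and Q are d-separated given {A, G, J, L}.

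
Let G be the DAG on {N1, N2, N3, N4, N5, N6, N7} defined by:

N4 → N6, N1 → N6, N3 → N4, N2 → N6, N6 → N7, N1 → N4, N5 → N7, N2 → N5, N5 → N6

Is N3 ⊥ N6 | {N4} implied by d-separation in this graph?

Enumerating the 2 paths from N3 to N6 and testing each for blocking by {N4}:
Path 1: N3 → N4 ← N1 → N6
  N4 is a collider and N4 is conditioned on, which opens it; N1 is a fork and N1 is not conditioned on — no node blocks this path, so it is active.
Path 2: N3 → N4 → N6
  N4 is a chain here and N4 is conditioned on, so the path is blocked at N4.
Since the path N3 → N4 ← N1 → N6 is active, N3 and N6 are not d-separated given {N4}.

No — N3 and N6 are not d-separated given {N4}.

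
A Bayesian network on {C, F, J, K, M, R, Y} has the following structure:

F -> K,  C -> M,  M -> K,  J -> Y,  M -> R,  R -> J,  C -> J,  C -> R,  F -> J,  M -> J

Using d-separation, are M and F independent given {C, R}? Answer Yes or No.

Enumerating the 6 paths from M to F and testing each for blocking by {C, R}:
Path 1: M → K ← F
  K is a collider here and neither K nor any of its descendants is conditioned on, so the collider stays closed — the path is blocked at K.
Path 2: M → J ← F
  J is a collider here and neither J nor any of its descendants is conditioned on, so the collider stays closed — the path is blocked at J.
Path 3: M → R → J ← F
  R is a chain here and R is conditioned on, so the path is blocked at R.
Path 4: M → R ← C → J ← F
  C is a fork here and C is conditioned on, so the path is blocked at C.
Path 5: M ← C → J ← F
  C is a fork here and C is conditioned on, so the path is blocked at C.
Path 6: M ← C → R → J ← F
  C is a fork here and C is conditioned on, so the path is blocked at C.
Since every path is blocked, d-separation holds.

Yes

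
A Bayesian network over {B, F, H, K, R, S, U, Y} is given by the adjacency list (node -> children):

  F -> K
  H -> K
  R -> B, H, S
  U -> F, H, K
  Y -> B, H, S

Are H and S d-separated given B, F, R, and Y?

Yes

We examine all 4 paths between H and S:
Path 1: H ← Y → B ← R → S
  Y is a fork here and Y is conditioned on, so the path is blocked at Y.
Path 2: H ← Y → S
  Y is a fork here and Y is conditioned on, so the path is blocked at Y.
Path 3: H ← R → B ← Y → S
  R is a fork here and R is conditioned on, so the path is blocked at R.
Path 4: H ← R → S
  R is a fork here and R is conditioned on, so the path is blocked at R.
All paths are blocked; H ⊥ S | {B, F, R, Y} holds.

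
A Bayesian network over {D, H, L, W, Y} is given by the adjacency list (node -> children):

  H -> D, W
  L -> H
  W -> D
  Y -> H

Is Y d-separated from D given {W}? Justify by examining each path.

We examine all 2 paths between Y and D:
  1. Y → H → W → D — H:chain[open]; W:chain[blocks] ⇒ blocked
  2. Y → H → D — H:chain[open] ⇒ active
Because an active path exists, Y and D are not d-separated.

No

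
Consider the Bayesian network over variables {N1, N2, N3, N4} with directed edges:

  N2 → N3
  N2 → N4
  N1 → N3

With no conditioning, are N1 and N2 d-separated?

Yes

The only undirected path from N1 to N2 is:
Path 1: N1 → N3 ← N2
  N3 is a collider here and neither N3 nor any of its descendants is conditioned on, so the collider stays closed — the path is blocked at N3.
Every path is blocked, so N1 and N2 are d-separated given ∅.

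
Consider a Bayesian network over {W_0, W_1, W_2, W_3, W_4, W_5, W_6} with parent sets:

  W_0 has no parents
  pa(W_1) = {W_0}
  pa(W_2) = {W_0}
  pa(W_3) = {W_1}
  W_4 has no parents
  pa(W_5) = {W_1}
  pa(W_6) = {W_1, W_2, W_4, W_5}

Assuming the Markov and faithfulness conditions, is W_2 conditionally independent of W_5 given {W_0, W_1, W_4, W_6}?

No — W_2 and W_5 are not d-separated given {W_0, W_1, W_4, W_6}.

We examine all 4 paths between W_2 and W_5:
Path 1: W_2 → W_6 ← W_1 → W_5
  W_1 is a fork here and W_1 is conditioned on, so the path is blocked at W_1.
Path 2: W_2 → W_6 ← W_5
  W_6 is a collider and W_6 is conditioned on, which opens it — no node blocks this path, so it is active.
Path 3: W_2 ← W_0 → W_1 → W_6 ← W_5
  W_0 is a fork here and W_0 is conditioned on, so the path is blocked at W_0.
Path 4: W_2 ← W_0 → W_1 → W_5
  W_0 is a fork here and W_0 is conditioned on, so the path is blocked at W_0.
Since the path W_2 → W_6 ← W_5 is active, W_2 and W_5 are not d-separated given {W_0, W_1, W_4, W_6}.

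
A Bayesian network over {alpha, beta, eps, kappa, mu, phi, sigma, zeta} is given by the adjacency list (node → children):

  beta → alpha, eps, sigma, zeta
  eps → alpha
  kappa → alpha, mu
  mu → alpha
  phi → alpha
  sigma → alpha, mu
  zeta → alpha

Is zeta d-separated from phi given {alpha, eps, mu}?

There are 6 undirected paths between zeta and phi; checking each against the conditioning set {alpha, eps, mu}:
Path 1: zeta → alpha ← phi
  alpha is a collider and alpha is conditioned on, which opens it — no node blocks this path, so it is active.
Path 2: zeta ← beta → alpha ← phi
  beta is a fork and beta is not conditioned on; alpha is a collider and alpha is conditioned on, which opens it — no node blocks this path, so it is active.
Path 3: zeta ← beta → sigma → alpha ← phi
  beta is a fork and beta is not conditioned on; sigma is a chain and sigma is not conditioned on; alpha is a collider and alpha is conditioned on, which opens it — no node blocks this path, so it is active.
Path 4: zeta ← beta → sigma → mu → alpha ← phi
  mu is a chain here and mu is conditioned on, so the path is blocked at mu.
Path 5: zeta ← beta → sigma → mu ← kappa → alpha ← phi
  beta is a fork and beta is not conditioned on; sigma is a chain and sigma is not conditioned on; mu is a collider and mu is conditioned on, which opens it; kappa is a fork and kappa is not conditioned on; alpha is a collider and alpha is conditioned on, which opens it — no node blocks this path, so it is active.
Path 6: zeta ← beta → eps → alpha ← phi
  eps is a chain here and eps is conditioned on, so the path is blocked at eps.
Because an active path exists, zeta and phi are not d-separated.

No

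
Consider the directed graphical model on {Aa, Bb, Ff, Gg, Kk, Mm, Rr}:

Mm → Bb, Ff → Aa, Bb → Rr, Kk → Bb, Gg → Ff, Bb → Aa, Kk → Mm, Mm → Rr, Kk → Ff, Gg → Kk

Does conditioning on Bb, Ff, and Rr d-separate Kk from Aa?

5 paths connect Kk and Aa; each must be blocked for d-separation to hold:
Path 1: Kk → Ff → Aa
  Ff is a chain here and Ff is conditioned on, so the path is blocked at Ff.
Path 2: Kk → Bb → Aa
  Bb is a chain here and Bb is conditioned on, so the path is blocked at Bb.
Path 3: Kk → Mm → Bb → Aa
  Bb is a chain here and Bb is conditioned on, so the path is blocked at Bb.
Path 4: Kk → Mm → Rr ← Bb → Aa
  Bb is a fork here and Bb is conditioned on, so the path is blocked at Bb.
Path 5: Kk ← Gg → Ff → Aa
  Ff is a chain here and Ff is conditioned on, so the path is blocked at Ff.
All paths are blocked; Kk ⊥ Aa | {Bb, Ff, Rr} holds.

Yes — Kk and Aa are d-separated given {Bb, Ff, Rr}.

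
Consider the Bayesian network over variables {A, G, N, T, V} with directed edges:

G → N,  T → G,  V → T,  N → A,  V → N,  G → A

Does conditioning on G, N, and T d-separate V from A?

Enumerating the 4 paths from V to A and testing each for blocking by {G, N, T}:
  1. V → T → G → A — T:chain[blocks]; G:chain[blocks] ⇒ blocked
  2. V → T → G → N → A — T:chain[blocks]; G:chain[blocks]; N:chain[blocks] ⇒ blocked
  3. V → N ← G → A — N:collider[open]; G:fork[blocks] ⇒ blocked
  4. V → N → A — N:chain[blocks] ⇒ blocked
All paths are blocked; V ⊥ A | {G, N, T} holds.

Yes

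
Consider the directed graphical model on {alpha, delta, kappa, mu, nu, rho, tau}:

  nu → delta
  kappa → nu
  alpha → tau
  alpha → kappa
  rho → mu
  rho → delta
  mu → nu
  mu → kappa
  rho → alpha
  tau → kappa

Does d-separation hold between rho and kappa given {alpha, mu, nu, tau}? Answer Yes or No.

We examine all 6 paths between rho and kappa:
Path 1: rho → alpha → kappa
  alpha is a chain here and alpha is conditioned on, so the path is blocked at alpha.
Path 2: rho → alpha → tau → kappa
  alpha is a chain here and alpha is conditioned on, so the path is blocked at alpha.
Path 3: rho → mu → nu ← kappa
  mu is a chain here and mu is conditioned on, so the path is blocked at mu.
Path 4: rho → mu → kappa
  mu is a chain here and mu is conditioned on, so the path is blocked at mu.
Path 5: rho → delta ← nu ← kappa
  delta is a collider here and neither delta nor any of its descendants is conditioned on, so the collider stays closed — the path is blocked at delta.
Path 6: rho → delta ← nu ← mu → kappa
  delta is a collider here and neither delta nor any of its descendants is conditioned on, so the collider stays closed — the path is blocked at delta.
All paths are blocked; rho ⊥ kappa | {alpha, mu, nu, tau} holds.

Yes — rho and kappa are d-separated given {alpha, mu, nu, tau}.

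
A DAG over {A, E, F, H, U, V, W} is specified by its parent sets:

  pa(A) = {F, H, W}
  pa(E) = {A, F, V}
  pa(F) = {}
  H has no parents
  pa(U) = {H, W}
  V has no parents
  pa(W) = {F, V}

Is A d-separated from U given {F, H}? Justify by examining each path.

No

Enumerating the 6 paths from A to U and testing each for blocking by {F, H}:
  1. A ← H → U — H:fork[blocks] ⇒ blocked
  2. A ← W → U — W:fork[open] ⇒ active
  3. A → E ← V → W → U — E:collider[blocks]; V:fork[open]; W:chain[open] ⇒ blocked
  4. A → E ← F → W → U — E:collider[blocks]; F:fork[blocks]; W:chain[open] ⇒ blocked
  5. A ← F → W → U — F:fork[blocks]; W:chain[open] ⇒ blocked
  6. A ← F → E ← V → W → U — F:fork[blocks]; E:collider[blocks]; V:fork[open]; W:chain[open] ⇒ blocked
Since the path A ← W → U is active, A and U are not d-separated given {F, H}.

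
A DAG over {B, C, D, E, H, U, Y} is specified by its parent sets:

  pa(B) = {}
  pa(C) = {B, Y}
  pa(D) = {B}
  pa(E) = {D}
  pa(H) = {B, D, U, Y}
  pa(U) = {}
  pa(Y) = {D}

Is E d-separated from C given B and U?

Enumerating the 6 paths from E to C and testing each for blocking by {B, U}:
Path 1: E ← D → Y → C
  D is a fork and D is not conditioned on; Y is a chain and Y is not conditioned on — no node blocks this path, so it is active.
Path 2: E ← D → Y → H ← B → C
  H is a collider here and neither H nor any of its descendants is conditioned on, so the collider stays closed — the path is blocked at H.
Path 3: E ← D ← B → C
  B is a fork here and B is conditioned on, so the path is blocked at B.
Path 4: E ← D ← B → H ← Y → C
  B is a fork here and B is conditioned on, so the path is blocked at B.
Path 5: E ← D → H ← Y → C
  H is a collider here and neither H nor any of its descendants is conditioned on, so the collider stays closed — the path is blocked at H.
Path 6: E ← D → H ← B → C
  H is a collider here and neither H nor any of its descendants is conditioned on, so the collider stays closed — the path is blocked at H.
Since the path E ← D → Y → C is active, E and C are not d-separated given {B, U}.

No — E and C are not d-separated given {B, U}.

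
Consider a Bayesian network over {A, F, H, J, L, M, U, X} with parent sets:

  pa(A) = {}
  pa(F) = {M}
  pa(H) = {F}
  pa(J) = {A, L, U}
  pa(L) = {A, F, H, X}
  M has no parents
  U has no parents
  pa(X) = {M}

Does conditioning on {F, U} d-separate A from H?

Yes

Enumerating the 6 paths from A to H and testing each for blocking by {F, U}:
  1. A → J ← L ← X ← M → F → H — J:collider[blocks]; L:chain[open]; X:chain[open]; M:fork[open]; F:chain[blocks] ⇒ blocked
  2. A → J ← L ← H — J:collider[blocks]; L:chain[open] ⇒ blocked
  3. A → J ← L ← F → H — J:collider[blocks]; L:chain[open]; F:fork[blocks] ⇒ blocked
  4. A → L ← X ← M → F → H — L:collider[blocks]; X:chain[open]; M:fork[open]; F:chain[blocks] ⇒ blocked
  5. A → L ← H — L:collider[blocks] ⇒ blocked
  6. A → L ← F → H — L:collider[blocks]; F:fork[blocks] ⇒ blocked
Since every path is blocked, d-separation holds.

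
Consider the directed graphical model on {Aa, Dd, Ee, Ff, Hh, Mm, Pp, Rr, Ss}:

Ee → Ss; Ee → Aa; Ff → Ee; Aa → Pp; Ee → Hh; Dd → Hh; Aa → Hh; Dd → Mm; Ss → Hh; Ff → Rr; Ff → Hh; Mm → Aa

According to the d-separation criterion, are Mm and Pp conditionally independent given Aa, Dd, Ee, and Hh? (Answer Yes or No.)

5 paths connect Mm and Pp; each must be blocked for d-separation to hold:
  1. Mm → Aa → Pp — Aa:chain[blocks] ⇒ blocked
  2. Mm ← Dd → Hh ← Ss ← Ee → Aa → Pp — Dd:fork[blocks]; Hh:collider[open]; Ss:chain[open]; Ee:fork[blocks]; Aa:chain[blocks] ⇒ blocked
  3. Mm ← Dd → Hh ← Ee → Aa → Pp — Dd:fork[blocks]; Hh:collider[open]; Ee:fork[blocks]; Aa:chain[blocks] ⇒ blocked
  4. Mm ← Dd → Hh ← Ff → Ee → Aa → Pp — Dd:fork[blocks]; Hh:collider[open]; Ff:fork[open]; Ee:chain[blocks]; Aa:chain[blocks] ⇒ blocked
  5. Mm ← Dd → Hh ← Aa → Pp — Dd:fork[blocks]; Hh:collider[open]; Aa:fork[blocks] ⇒ blocked
Since every path is blocked, d-separation holds.

Yes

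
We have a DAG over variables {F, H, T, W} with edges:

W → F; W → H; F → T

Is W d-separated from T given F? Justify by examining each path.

Yes

There is one path between W and T:
  1. W → F → T — F:chain[blocks] ⇒ blocked
All paths are blocked; W ⊥ T | {F} holds.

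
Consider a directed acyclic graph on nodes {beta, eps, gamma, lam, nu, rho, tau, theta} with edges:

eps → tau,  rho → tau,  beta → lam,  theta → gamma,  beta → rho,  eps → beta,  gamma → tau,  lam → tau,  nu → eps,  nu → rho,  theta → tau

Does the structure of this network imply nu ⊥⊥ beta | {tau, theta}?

No — nu and beta are not d-separated given {tau, theta}.

Enumerating the 6 paths from nu to beta and testing each for blocking by {tau, theta}:
Path 1: nu → rho → tau ← eps → beta
  rho is a chain and rho is not conditioned on; tau is a collider and tau is conditioned on, which opens it; eps is a fork and eps is not conditioned on — no node blocks this path, so it is active.
Path 2: nu → rho → tau ← lam ← beta
  rho is a chain and rho is not conditioned on; tau is a collider and tau is conditioned on, which opens it; lam is a chain and lam is not conditioned on — no node blocks this path, so it is active.
Path 3: nu → rho ← beta
  rho is a collider and its descendant tau is conditioned on, which opens it — no node blocks this path, so it is active.
Path 4: nu → eps → tau ← rho ← beta
  eps is a chain and eps is not conditioned on; tau is a collider and tau is conditioned on, which opens it; rho is a chain and rho is not conditioned on — no node blocks this path, so it is active.
Path 5: nu → eps → tau ← lam ← beta
  eps is a chain and eps is not conditioned on; tau is a collider and tau is conditioned on, which opens it; lam is a chain and lam is not conditioned on — no node blocks this path, so it is active.
Path 6: nu → eps → beta
  eps is a chain and eps is not conditioned on — no node blocks this path, so it is active.
Because an active path exists, nu and beta are not d-separated.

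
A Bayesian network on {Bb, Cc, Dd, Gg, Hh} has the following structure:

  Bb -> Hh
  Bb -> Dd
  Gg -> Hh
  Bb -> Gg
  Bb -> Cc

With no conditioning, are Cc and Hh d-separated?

We examine all 2 paths between Cc and Hh:
Path 1: Cc ← Bb → Hh
  Bb is a fork and Bb is not conditioned on — no node blocks this path, so it is active.
Path 2: Cc ← Bb → Gg → Hh
  Bb is a fork and Bb is not conditioned on; Gg is a chain and Gg is not conditioned on — no node blocks this path, so it is active.
At least one path is unblocked, so d-separation fails.

No — Cc and Hh are not d-separated given ∅.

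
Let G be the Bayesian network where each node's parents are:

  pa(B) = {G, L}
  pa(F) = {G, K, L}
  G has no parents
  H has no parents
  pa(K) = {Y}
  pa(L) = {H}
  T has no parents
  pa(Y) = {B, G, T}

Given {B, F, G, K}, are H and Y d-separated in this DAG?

6 paths connect H and Y; each must be blocked for d-separation to hold:
Path 1: H → L → F ← K ← Y
  K is a chain here and K is conditioned on, so the path is blocked at K.
Path 2: H → L → F ← G → Y
  G is a fork here and G is conditioned on, so the path is blocked at G.
Path 3: H → L → F ← G → B → Y
  G is a fork here and G is conditioned on, so the path is blocked at G.
Path 4: H → L → B → Y
  B is a chain here and B is conditioned on, so the path is blocked at B.
Path 5: H → L → B ← G → Y
  G is a fork here and G is conditioned on, so the path is blocked at G.
Path 6: H → L → B ← G → F ← K ← Y
  G is a fork here and G is conditioned on, so the path is blocked at G.
Since every path is blocked, d-separation holds.

Yes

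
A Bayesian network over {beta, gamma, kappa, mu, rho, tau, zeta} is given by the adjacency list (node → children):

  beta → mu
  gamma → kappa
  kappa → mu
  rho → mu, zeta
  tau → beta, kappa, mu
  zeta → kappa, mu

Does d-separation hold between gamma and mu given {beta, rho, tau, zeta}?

No

There are 5 undirected paths between gamma and mu; checking each against the conditioning set {beta, rho, tau, zeta}:
Path 1: gamma → kappa ← zeta → mu
  kappa is a collider here and neither kappa nor any of its descendants is conditioned on, so the collider stays closed — the path is blocked at kappa.
Path 2: gamma → kappa ← zeta ← rho → mu
  kappa is a collider here and neither kappa nor any of its descendants is conditioned on, so the collider stays closed — the path is blocked at kappa.
Path 3: gamma → kappa → mu
  kappa is a chain and kappa is not conditioned on — no node blocks this path, so it is active.
Path 4: gamma → kappa ← tau → beta → mu
  kappa is a collider here and neither kappa nor any of its descendants is conditioned on, so the collider stays closed — the path is blocked at kappa.
Path 5: gamma → kappa ← tau → mu
  kappa is a collider here and neither kappa nor any of its descendants is conditioned on, so the collider stays closed — the path is blocked at kappa.
Because an active path exists, gamma and mu are not d-separated.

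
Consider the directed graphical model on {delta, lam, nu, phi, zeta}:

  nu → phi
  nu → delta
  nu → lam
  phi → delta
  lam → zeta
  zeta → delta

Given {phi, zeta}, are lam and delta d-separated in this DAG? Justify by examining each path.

There are 3 undirected paths between lam and delta; checking each against the conditioning set {phi, zeta}:
Path 1: lam → zeta → delta
  zeta is a chain here and zeta is conditioned on, so the path is blocked at zeta.
Path 2: lam ← nu → phi → delta
  phi is a chain here and phi is conditioned on, so the path is blocked at phi.
Path 3: lam ← nu → delta
  nu is a fork and nu is not conditioned on — no node blocks this path, so it is active.
Because an active path exists, lam and delta are not d-separated.

No — lam and delta are not d-separated given {phi, zeta}.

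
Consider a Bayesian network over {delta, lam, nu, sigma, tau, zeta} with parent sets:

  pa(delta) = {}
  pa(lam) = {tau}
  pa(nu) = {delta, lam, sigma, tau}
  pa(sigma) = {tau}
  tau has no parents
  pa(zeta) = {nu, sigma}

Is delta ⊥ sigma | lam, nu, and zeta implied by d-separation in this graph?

No

Enumerating the 4 paths from delta to sigma and testing each for blocking by {lam, nu, zeta}:
  1. delta → nu → zeta ← sigma — nu:chain[blocks]; zeta:collider[open] ⇒ blocked
  2. delta → nu ← lam ← tau → sigma — nu:collider[open]; lam:chain[blocks]; tau:fork[open] ⇒ blocked
  3. delta → nu ← sigma — nu:collider[open] ⇒ active
  4. delta → nu ← tau → sigma — nu:collider[open]; tau:fork[open] ⇒ active
Since the path delta → nu ← sigma is active, delta and sigma are not d-separated given {lam, nu, zeta}.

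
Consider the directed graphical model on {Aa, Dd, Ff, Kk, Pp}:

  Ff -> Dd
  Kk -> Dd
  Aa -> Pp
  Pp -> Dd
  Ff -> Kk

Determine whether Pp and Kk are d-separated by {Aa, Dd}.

No

There are 2 undirected paths between Pp and Kk; checking each against the conditioning set {Aa, Dd}:
Path 1: Pp → Dd ← Kk
  Dd is a collider and Dd is conditioned on, which opens it — no node blocks this path, so it is active.
Path 2: Pp → Dd ← Ff → Kk
  Dd is a collider and Dd is conditioned on, which opens it; Ff is a fork and Ff is not conditioned on — no node blocks this path, so it is active.
Since the path Pp → Dd ← Kk is active, Pp and Kk are not d-separated given {Aa, Dd}.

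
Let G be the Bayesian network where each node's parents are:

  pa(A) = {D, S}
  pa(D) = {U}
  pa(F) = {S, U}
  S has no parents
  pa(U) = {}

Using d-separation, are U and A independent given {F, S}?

We examine all 2 paths between U and A:
Path 1: U → D → A
  D is a chain and D is not conditioned on — no node blocks this path, so it is active.
Path 2: U → F ← S → A
  S is a fork here and S is conditioned on, so the path is blocked at S.
Since the path U → D → A is active, U and A are not d-separated given {F, S}.

No — U and A are not d-separated given {F, S}.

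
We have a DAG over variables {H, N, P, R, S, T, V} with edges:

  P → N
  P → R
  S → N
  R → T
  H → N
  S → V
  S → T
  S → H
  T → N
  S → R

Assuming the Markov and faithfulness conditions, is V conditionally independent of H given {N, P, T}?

No

We examine all 6 paths between V and H:
  1. V ← S → H — S:fork[open] ⇒ active
  2. V ← S → T ← R ← P → N ← H — S:fork[open]; T:collider[open]; R:chain[open]; P:fork[blocks]; N:collider[open] ⇒ blocked
  3. V ← S → T → N ← H — S:fork[open]; T:chain[blocks]; N:collider[open] ⇒ blocked
  4. V ← S → R → T → N ← H — S:fork[open]; R:chain[open]; T:chain[blocks]; N:collider[open] ⇒ blocked
  5. V ← S → R ← P → N ← H — S:fork[open]; R:collider[open]; P:fork[blocks]; N:collider[open] ⇒ blocked
  6. V ← S → N ← H — S:fork[open]; N:collider[open] ⇒ active
Since the path V ← S → H is active, V and H are not d-separated given {N, P, T}.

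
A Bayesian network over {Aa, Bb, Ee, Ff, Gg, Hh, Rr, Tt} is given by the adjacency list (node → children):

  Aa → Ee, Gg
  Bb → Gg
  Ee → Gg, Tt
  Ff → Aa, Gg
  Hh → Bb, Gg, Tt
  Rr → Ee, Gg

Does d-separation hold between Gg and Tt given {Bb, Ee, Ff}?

6 paths connect Gg and Tt; each must be blocked for d-separation to hold:
Path 1: Gg ← Rr → Ee → Tt
  Ee is a chain here and Ee is conditioned on, so the path is blocked at Ee.
Path 2: Gg ← Ee → Tt
  Ee is a fork here and Ee is conditioned on, so the path is blocked at Ee.
Path 3: Gg ← Hh → Tt
  Hh is a fork and Hh is not conditioned on — no node blocks this path, so it is active.
Path 4: Gg ← Bb ← Hh → Tt
  Bb is a chain here and Bb is conditioned on, so the path is blocked at Bb.
Path 5: Gg ← Aa → Ee → Tt
  Ee is a chain here and Ee is conditioned on, so the path is blocked at Ee.
Path 6: Gg ← Ff → Aa → Ee → Tt
  Ff is a fork here and Ff is conditioned on, so the path is blocked at Ff.
Since the path Gg ← Hh → Tt is active, Gg and Tt are not d-separated given {Bb, Ee, Ff}.

No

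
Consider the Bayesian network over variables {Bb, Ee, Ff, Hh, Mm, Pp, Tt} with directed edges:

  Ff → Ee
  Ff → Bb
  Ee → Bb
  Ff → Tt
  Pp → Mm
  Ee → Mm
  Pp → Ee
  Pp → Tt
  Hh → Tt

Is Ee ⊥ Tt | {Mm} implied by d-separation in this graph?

There are 4 undirected paths between Ee and Tt; checking each against the conditioning set {Mm}:
Path 1: Ee → Mm ← Pp → Tt
  Mm is a collider and Mm is conditioned on, which opens it; Pp is a fork and Pp is not conditioned on — no node blocks this path, so it is active.
Path 2: Ee → Bb ← Ff → Tt
  Bb is a collider here and neither Bb nor any of its descendants is conditioned on, so the collider stays closed — the path is blocked at Bb.
Path 3: Ee ← Ff → Tt
  Ff is a fork and Ff is not conditioned on — no node blocks this path, so it is active.
Path 4: Ee ← Pp → Tt
  Pp is a fork and Pp is not conditioned on — no node blocks this path, so it is active.
Because an active path exists, Ee and Tt are not d-separated.

No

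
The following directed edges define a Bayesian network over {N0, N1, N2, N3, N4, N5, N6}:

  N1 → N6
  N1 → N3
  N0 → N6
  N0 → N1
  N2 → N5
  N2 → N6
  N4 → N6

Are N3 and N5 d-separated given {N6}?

No

We examine all 2 paths between N3 and N5:
Path 1: N3 ← N1 → N6 ← N2 → N5
  N1 is a fork and N1 is not conditioned on; N6 is a collider and N6 is conditioned on, which opens it; N2 is a fork and N2 is not conditioned on — no node blocks this path, so it is active.
Path 2: N3 ← N1 ← N0 → N6 ← N2 → N5
  N1 is a chain and N1 is not conditioned on; N0 is a fork and N0 is not conditioned on; N6 is a collider and N6 is conditioned on, which opens it; N2 is a fork and N2 is not conditioned on — no node blocks this path, so it is active.
At least one path is unblocked, so d-separation fails.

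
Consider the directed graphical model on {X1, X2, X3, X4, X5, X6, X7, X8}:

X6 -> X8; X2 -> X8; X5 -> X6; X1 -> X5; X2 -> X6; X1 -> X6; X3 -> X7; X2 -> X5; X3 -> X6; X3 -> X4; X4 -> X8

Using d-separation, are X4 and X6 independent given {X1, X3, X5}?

There are 5 undirected paths between X4 and X6; checking each against the conditioning set {X1, X3, X5}:
Path 1: X4 → X8 ← X2 → X6
  X8 is a collider here and neither X8 nor any of its descendants is conditioned on, so the collider stays closed — the path is blocked at X8.
Path 2: X4 → X8 ← X2 → X5 ← X1 → X6
  X8 is a collider here and neither X8 nor any of its descendants is conditioned on, so the collider stays closed — the path is blocked at X8.
Path 3: X4 → X8 ← X2 → X5 → X6
  X8 is a collider here and neither X8 nor any of its descendants is conditioned on, so the collider stays closed — the path is blocked at X8.
Path 4: X4 → X8 ← X6
  X8 is a collider here and neither X8 nor any of its descendants is conditioned on, so the collider stays closed — the path is blocked at X8.
Path 5: X4 ← X3 → X6
  X3 is a fork here and X3 is conditioned on, so the path is blocked at X3.
Since every path is blocked, d-separation holds.

Yes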